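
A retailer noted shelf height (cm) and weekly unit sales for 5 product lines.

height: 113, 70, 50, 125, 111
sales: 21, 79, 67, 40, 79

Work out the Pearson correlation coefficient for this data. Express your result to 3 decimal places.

n = 5, Σx = 469, Σy = 286, Σx² = 48115, Σy² = 19012, Σxy = 25022
nΣxy − ΣxΣy = 125110 − 134134 = -9024
nΣx² − (Σx)² = 240575 − 219961 = 20614; nΣy² − (Σy)² = 95060 − 81796 = 13264
r = -9024 / √(20614 × 13264) = -9024 / 16535.5404 ≈ -0.546

-0.546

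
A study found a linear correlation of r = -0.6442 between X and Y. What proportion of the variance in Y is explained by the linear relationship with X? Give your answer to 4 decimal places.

0.4150

r² = (-0.6442)² = 0.4150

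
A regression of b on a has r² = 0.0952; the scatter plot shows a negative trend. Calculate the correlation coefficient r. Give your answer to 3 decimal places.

-0.309

|r| = √0.0952 = 0.309
The association is negative, so r = −0.309.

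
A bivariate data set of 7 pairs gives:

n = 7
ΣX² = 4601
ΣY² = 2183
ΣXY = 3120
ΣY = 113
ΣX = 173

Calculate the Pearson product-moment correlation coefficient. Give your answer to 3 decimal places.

0.958

r = (nΣXY − ΣXΣY) / √[(nΣX² − (ΣX)²)(nΣY² − (ΣY)²)]
Numerator: 7×3120 − 173×113 = 2291
Denominator: √[(32207 − 29929)(15281 − 12769)] = √[2278 × 2512] = 2392.1405
r = 2291 / 2392.1405 ≈ 0.958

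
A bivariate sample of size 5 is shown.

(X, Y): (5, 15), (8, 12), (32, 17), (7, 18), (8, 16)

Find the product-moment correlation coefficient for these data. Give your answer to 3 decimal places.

0.319

n = 5, ΣX = 60, ΣY = 78, ΣX² = 1226, ΣY² = 1238, ΣXY = 969
nΣXY − ΣXΣY = 4845 − 4680 = 165
nΣX² − (ΣX)² = 6130 − 3600 = 2530; nΣY² − (ΣY)² = 6190 − 6084 = 106
r = 165 / √(2530 × 106) = 165 / 517.8610 ≈ 0.319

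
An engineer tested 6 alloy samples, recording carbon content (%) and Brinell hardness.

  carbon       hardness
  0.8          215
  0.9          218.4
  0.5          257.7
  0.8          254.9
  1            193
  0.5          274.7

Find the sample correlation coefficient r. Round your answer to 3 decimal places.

-0.879

n = 6, Σx = 4.5, Σy = 1413.7, Σx² = 3.59, Σy² = 338015.95, Σxy = 1031.68
nΣxy − ΣxΣy = 6190.08 − 6361.65 = -171.57
nΣx² − (Σx)² = 21.54 − 20.25 = 1.29; nΣy² − (Σy)² = 2028095.7 − 1998547.69 = 29548.01
r = -171.57 / √(1.29 × 29548.01) = -171.57 / 195.2356 ≈ -0.879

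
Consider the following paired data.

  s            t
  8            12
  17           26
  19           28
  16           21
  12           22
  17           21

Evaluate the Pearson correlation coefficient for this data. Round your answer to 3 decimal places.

n = 6, Σs = 89, Σt = 130, Σs² = 1403, Σt² = 2970, Σst = 2027
nΣst − ΣsΣt = 12162 − 11570 = 592
nΣs² − (Σs)² = 8418 − 7921 = 497; nΣt² − (Σt)² = 17820 − 16900 = 920
r = 592 / √(497 × 920) = 592 / 676.1952 ≈ 0.875

0.875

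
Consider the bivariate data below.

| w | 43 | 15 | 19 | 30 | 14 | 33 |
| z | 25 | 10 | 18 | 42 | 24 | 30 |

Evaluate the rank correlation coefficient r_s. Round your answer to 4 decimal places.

Rank w: 6, 2, 3, 4, 1, 5
Rank z: 4, 1, 2, 6, 3, 5
d = rank(w) − rank(z): 2, 1, 1, -2, -2, 0; Σd² = 14
ρ = 1 − 6Σd² / [n(n²−1)] = 1 − 6×14 / (6×35) = 1 − 84/210 ≈ 0.6000

0.6000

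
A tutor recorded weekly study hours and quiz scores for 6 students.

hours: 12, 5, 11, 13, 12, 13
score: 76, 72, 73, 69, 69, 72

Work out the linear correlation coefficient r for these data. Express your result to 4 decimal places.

n = 6, Σx = 66, Σy = 431, Σx² = 772, Σy² = 30995, Σxy = 4736
nΣxy − ΣxΣy = 28416 − 28446 = -30
nΣx² − (Σx)² = 4632 − 4356 = 276; nΣy² − (Σy)² = 185970 − 185761 = 209
r = -30 / √(276 × 209) = -30 / 240.1749 ≈ -0.1249

-0.1249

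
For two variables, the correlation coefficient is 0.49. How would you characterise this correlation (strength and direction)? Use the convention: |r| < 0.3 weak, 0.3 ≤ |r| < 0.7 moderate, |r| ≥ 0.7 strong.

r = 0.49 > 0 so the relationship is positive.
|r| = 0.49, which falls in the moderate range.

moderate positive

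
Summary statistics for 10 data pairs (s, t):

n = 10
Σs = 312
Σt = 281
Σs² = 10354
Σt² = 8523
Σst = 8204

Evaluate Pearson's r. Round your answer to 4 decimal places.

-0.9037

r = (nΣst − ΣsΣt) / √[(nΣs² − (Σs)²)(nΣt² − (Σt)²)]
Numerator: 10×8204 − 312×281 = -5632
Denominator: √[(103540 − 97344)(85230 − 78961)] = √[6196 × 6269] = 6232.3931
r = -5632 / 6232.3931 ≈ -0.9037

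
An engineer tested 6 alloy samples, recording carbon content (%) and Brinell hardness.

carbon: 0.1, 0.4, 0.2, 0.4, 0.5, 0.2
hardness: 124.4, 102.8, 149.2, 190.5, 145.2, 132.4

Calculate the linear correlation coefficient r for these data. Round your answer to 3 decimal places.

0.233

n = 6, Σx = 1.8, Σy = 844.5, Σx² = 0.66, Σy² = 123206.89, Σxy = 258.68
nΣxy − ΣxΣy = 1552.08 − 1520.1 = 31.98
nΣx² − (Σx)² = 3.96 − 3.24 = 0.72; nΣy² − (Σy)² = 739241.34 − 713180.25 = 26061.09
r = 31.98 / √(0.72 × 26061.09) = 31.98 / 136.9817 ≈ 0.233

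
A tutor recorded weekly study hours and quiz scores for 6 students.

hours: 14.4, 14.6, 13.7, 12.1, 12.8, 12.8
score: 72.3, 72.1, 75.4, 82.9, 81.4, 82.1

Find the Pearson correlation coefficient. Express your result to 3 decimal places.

-0.980

n = 6, Σx = 80.4, Σy = 466.2, Σx² = 1082.3, Σy² = 36349.64, Σxy = 6222.65
nΣxy − ΣxΣy = 37335.9 − 37482.48 = -146.58
nΣx² − (Σx)² = 6493.8 − 6464.16 = 29.64; nΣy² − (Σy)² = 218097.84 − 217342.44 = 755.4
r = -146.58 / √(29.64 × 755.4) = -146.58 / 149.6331 ≈ -0.980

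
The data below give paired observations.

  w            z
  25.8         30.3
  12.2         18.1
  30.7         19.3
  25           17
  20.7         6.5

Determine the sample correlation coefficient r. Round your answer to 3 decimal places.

0.289

n = 5, Σw = 114.4, Σz = 91.2, Σw² = 2810.46, Σz² = 1949.44, Σwz = 2154.62
nΣwz − ΣwΣz = 10773.1 − 10433.28 = 339.82
nΣw² − (Σw)² = 14052.3 − 13087.36 = 964.94; nΣz² − (Σz)² = 9747.2 − 8317.44 = 1429.76
r = 339.82 / √(964.94 × 1429.76) = 339.82 / 1174.5776 ≈ 0.289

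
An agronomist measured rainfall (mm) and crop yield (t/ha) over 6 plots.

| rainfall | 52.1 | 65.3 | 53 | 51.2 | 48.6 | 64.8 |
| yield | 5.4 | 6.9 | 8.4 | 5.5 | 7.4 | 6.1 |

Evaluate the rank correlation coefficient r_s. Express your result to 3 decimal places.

Rank rainfall: 3, 6, 4, 2, 1, 5
Rank yield: 1, 4, 6, 2, 5, 3
d = rank(rainfall) − rank(yield): 2, 2, -2, 0, -4, 2; Σd² = 32
ρ = 1 − 6Σd² / [n(n²−1)] = 1 − 6×32 / (6×35) = 1 − 192/210 ≈ 0.086

0.086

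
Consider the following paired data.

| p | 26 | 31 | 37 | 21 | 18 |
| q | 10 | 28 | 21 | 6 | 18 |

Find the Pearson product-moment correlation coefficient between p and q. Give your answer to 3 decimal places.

0.550

n = 5, Σp = 133, Σq = 83, Σp² = 3771, Σq² = 1685, Σpq = 2355
nΣpq − ΣpΣq = 11775 − 11039 = 736
nΣp² − (Σp)² = 18855 − 17689 = 1166; nΣq² − (Σq)² = 8425 − 6889 = 1536
r = 736 / √(1166 × 1536) = 736 / 1338.2735 ≈ 0.550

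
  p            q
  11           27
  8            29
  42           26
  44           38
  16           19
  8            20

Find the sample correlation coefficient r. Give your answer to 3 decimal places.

0.581

n = 6, Σp = 129, Σq = 159, Σp² = 4205, Σq² = 4451, Σpq = 3757
nΣpq − ΣpΣq = 22542 − 20511 = 2031
nΣp² − (Σp)² = 25230 − 16641 = 8589; nΣq² − (Σq)² = 26706 − 25281 = 1425
r = 2031 / √(8589 × 1425) = 2031 / 3498.4747 ≈ 0.581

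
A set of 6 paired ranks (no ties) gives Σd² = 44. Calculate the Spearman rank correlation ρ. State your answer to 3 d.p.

-0.257

ρ = 1 − 6Σd² / [n(n²−1)] = 1 − 6×44 / (6×35)
  = 1 − 264/210 = 1 − 1.2571 ≈ -0.257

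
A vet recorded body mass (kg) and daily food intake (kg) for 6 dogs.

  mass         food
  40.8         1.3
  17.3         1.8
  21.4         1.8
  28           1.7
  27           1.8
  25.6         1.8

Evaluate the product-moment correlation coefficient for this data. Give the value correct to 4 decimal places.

n = 6, Σx = 160.1, Σy = 10.2, Σx² = 4590.25, Σy² = 17.54, Σxy = 264.98
nΣxy − ΣxΣy = 1589.88 − 1633.02 = -43.14
nΣx² − (Σx)² = 27541.5 − 25632.01 = 1909.49; nΣy² − (Σy)² = 105.24 − 104.04 = 1.2
r = -43.14 / √(1909.49 × 1.2) = -43.14 / 47.8684 ≈ -0.9012

-0.9012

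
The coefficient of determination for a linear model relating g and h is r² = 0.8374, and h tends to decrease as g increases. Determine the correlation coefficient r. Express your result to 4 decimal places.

-0.9151

|r| = √0.8374 = 0.9151
The association is negative, so r = −0.9151.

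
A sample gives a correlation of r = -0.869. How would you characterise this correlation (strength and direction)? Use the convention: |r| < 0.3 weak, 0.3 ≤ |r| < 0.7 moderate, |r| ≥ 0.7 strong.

r = -0.869 < 0 so the relationship is negative.
|r| = 0.869, which falls in the strong range.

strong negative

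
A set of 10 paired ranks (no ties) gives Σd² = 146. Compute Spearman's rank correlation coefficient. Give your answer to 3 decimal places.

0.115

ρ = 1 − 6Σd² / [n(n²−1)] = 1 − 6×146 / (10×99)
  = 1 − 876/990 = 1 − 0.8848 ≈ 0.115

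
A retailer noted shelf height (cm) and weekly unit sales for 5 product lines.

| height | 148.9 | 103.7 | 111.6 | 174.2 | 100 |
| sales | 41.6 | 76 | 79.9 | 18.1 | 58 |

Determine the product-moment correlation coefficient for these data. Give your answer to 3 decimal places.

-0.901

n = 5, Σx = 638.4, Σy = 273.6, Σx² = 85725.1, Σy² = 17582.18, Σxy = 31945.3
nΣxy − ΣxΣy = 159726.5 − 174666.24 = -14939.74
nΣx² − (Σx)² = 428625.5 − 407554.56 = 21070.94; nΣy² − (Σy)² = 87910.9 − 74856.96 = 13053.94
r = -14939.74 / √(21070.94 × 13053.94) = -14939.74 / 16584.8963 ≈ -0.901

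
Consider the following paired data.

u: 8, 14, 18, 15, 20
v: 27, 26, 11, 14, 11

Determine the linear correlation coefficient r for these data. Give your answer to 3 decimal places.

n = 5, Σu = 75, Σv = 89, Σu² = 1209, Σv² = 1843, Σuv = 1208
nΣuv − ΣuΣv = 6040 − 6675 = -635
nΣu² − (Σu)² = 6045 − 5625 = 420; nΣv² − (Σv)² = 9215 − 7921 = 1294
r = -635 / √(420 × 1294) = -635 / 737.2110 ≈ -0.861

-0.861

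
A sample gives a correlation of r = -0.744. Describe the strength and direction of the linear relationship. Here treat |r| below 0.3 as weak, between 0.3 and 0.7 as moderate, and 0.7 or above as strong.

strong negative

r = -0.744 < 0 so the relationship is negative.
|r| = 0.744, which falls in the strong range.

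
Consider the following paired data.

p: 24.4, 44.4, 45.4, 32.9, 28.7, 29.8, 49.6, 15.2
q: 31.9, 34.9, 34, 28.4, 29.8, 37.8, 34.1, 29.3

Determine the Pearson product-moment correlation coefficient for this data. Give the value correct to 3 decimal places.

0.485

n = 8, Σp = 270.4, Σq = 260.2, Σp² = 10113.22, Σq² = 8536.36, Σpq = 8924.3
nΣpq − ΣpΣq = 71394.4 − 70358.08 = 1036.32
nΣp² − (Σp)² = 80905.76 − 73116.16 = 7789.6; nΣq² − (Σq)² = 68290.88 − 67704.04 = 586.84
r = 1036.32 / √(7789.6 × 586.84) = 1036.32 / 2138.0479 ≈ 0.485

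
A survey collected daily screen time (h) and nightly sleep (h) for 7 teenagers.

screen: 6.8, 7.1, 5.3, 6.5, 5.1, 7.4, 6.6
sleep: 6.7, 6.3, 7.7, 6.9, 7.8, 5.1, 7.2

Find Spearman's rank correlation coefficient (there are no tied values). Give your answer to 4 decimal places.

-0.9643

Rank screen: 5, 6, 2, 3, 1, 7, 4
Rank sleep: 3, 2, 6, 4, 7, 1, 5
d = rank(screen) − rank(sleep): 2, 4, -4, -1, -6, 6, -1; Σd² = 110
ρ = 1 − 6Σd² / [n(n²−1)] = 1 − 6×110 / (7×48) = 1 − 660/336 ≈ -0.9643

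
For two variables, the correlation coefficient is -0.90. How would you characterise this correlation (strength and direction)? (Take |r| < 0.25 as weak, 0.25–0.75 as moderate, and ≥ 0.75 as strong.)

strong negative

r = -0.90 < 0 so the relationship is negative.
|r| = 0.90, which falls in the strong range.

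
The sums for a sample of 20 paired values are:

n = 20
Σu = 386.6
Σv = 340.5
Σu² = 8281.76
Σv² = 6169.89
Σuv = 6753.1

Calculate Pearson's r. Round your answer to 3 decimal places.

0.312

r = (nΣuv − ΣuΣv) / √[(nΣu² − (Σu)²)(nΣv² − (Σv)²)]
Numerator: 20×6753.1 − 386.6×340.5 = 3424.7
Denominator: √[(165635.2 − 149459.56)(123397.8 − 115940.25)] = √[16175.64 × 7457.55] = 10983.1983
r = 3424.7 / 10983.1983 ≈ 0.312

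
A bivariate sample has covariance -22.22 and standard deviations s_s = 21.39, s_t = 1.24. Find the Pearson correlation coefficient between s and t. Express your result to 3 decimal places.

-0.838

r = Cov(s,t) / (s_s · s_t) = -22.22 / (21.39 × 1.24)
  = -22.22 / 26.5236 ≈ -0.838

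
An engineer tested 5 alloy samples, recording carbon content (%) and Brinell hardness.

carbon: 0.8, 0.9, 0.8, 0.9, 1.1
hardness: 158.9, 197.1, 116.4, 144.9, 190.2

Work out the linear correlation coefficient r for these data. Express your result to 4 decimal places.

n = 5, Σx = 4.5, Σy = 807.5, Σx² = 4.11, Σy² = 134818.63, Σxy = 737.26
nΣxy − ΣxΣy = 3686.3 − 3633.75 = 52.55
nΣx² − (Σx)² = 20.55 − 20.25 = 0.3; nΣy² − (Σy)² = 674093.15 − 652056.25 = 22036.9
r = 52.55 / √(0.3 × 22036.9) = 52.55 / 81.3085 ≈ 0.6463

0.6463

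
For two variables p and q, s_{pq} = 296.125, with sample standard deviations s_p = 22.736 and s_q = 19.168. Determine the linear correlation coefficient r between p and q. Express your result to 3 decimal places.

0.679

r = Cov(p,q) / (s_p · s_q) = 296.125 / (22.736 × 19.168)
  = 296.125 / 435.8036 ≈ 0.679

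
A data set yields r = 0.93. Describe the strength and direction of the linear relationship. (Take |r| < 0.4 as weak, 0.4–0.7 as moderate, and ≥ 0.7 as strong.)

strong positive

r = 0.93 > 0 so the relationship is positive.
|r| = 0.93, which falls in the strong range.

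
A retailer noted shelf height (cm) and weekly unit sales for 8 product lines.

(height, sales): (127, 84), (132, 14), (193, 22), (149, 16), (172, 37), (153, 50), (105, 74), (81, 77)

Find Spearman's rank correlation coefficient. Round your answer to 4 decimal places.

-0.5476

Rank height: 3, 4, 8, 5, 7, 6, 2, 1
Rank sales: 8, 1, 3, 2, 4, 5, 6, 7
d = rank(height) − rank(sales): -5, 3, 5, 3, 3, 1, -4, -6; Σd² = 130
ρ = 1 − 6Σd² / [n(n²−1)] = 1 − 6×130 / (8×63) = 1 − 780/504 ≈ -0.5476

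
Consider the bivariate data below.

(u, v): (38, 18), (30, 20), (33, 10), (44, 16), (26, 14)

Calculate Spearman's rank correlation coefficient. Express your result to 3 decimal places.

0.100

Rank u: 4, 2, 3, 5, 1
Rank v: 4, 5, 1, 3, 2
d = rank(u) − rank(v): 0, -3, 2, 2, -1; Σd² = 18
ρ = 1 − 6Σd² / [n(n²−1)] = 1 − 6×18 / (5×24) = 1 − 108/120 ≈ 0.100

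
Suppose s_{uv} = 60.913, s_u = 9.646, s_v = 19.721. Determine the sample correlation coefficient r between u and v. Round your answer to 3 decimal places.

0.320

r = Cov(u,v) / (s_u · s_v) = 60.913 / (9.646 × 19.721)
  = 60.913 / 190.2288 ≈ 0.320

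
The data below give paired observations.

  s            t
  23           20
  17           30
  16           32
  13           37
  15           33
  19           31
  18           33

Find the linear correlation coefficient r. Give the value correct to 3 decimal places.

n = 7, Σs = 121, Σt = 216, Σs² = 2153, Σt² = 6832, Σst = 3641
nΣst − ΣsΣt = 25487 − 26136 = -649
nΣs² − (Σs)² = 15071 − 14641 = 430; nΣt² − (Σt)² = 47824 − 46656 = 1168
r = -649 / √(430 × 1168) = -649 / 708.6889 ≈ -0.916

-0.916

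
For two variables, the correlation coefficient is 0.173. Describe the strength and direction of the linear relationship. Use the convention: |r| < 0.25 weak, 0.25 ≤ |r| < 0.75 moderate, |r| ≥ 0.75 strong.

weak positive

r = 0.173 > 0 so the relationship is positive.
|r| = 0.173, which falls in the weak range.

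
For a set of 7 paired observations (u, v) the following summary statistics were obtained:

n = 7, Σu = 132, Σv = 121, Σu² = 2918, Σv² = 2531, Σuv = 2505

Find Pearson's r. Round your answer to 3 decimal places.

0.514

r = (nΣuv − ΣuΣv) / √[(nΣu² − (Σu)²)(nΣv² − (Σv)²)]
Numerator: 7×2505 − 132×121 = 1563
Denominator: √[(20426 − 17424)(17717 − 14641)] = √[3002 × 3076] = 3038.7748
r = 1563 / 3038.7748 ≈ 0.514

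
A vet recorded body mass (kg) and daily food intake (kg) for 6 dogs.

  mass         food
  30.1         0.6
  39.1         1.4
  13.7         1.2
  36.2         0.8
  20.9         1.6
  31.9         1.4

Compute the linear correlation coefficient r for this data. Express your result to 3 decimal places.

n = 6, Σx = 171.9, Σy = 7, Σx² = 5387.37, Σy² = 8.92, Σxy = 196.3
nΣxy − ΣxΣy = 1177.8 − 1203.3 = -25.5
nΣx² − (Σx)² = 32324.22 − 29549.61 = 2774.61; nΣy² − (Σy)² = 53.52 − 49 = 4.52
r = -25.5 / √(2774.61 × 4.52) = -25.5 / 111.9877 ≈ -0.228

-0.228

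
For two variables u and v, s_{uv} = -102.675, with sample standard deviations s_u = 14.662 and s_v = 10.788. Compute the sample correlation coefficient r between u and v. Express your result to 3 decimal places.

-0.649

r = Cov(u,v) / (s_u · s_v) = -102.675 / (14.662 × 10.788)
  = -102.675 / 158.1737 ≈ -0.649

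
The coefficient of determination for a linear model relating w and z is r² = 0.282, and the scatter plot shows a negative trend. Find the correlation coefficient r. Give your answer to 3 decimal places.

|r| = √0.282 = 0.531
The association is negative, so r = −0.531.

-0.531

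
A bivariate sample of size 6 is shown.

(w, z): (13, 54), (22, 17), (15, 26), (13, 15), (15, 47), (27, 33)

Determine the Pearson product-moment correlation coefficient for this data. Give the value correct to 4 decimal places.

n = 6, Σw = 105, Σz = 192, Σw² = 2001, Σz² = 7404, Σwz = 3257
nΣwz − ΣwΣz = 19542 − 20160 = -618
nΣw² − (Σw)² = 12006 − 11025 = 981; nΣz² − (Σz)² = 44424 − 36864 = 7560
r = -618 / √(981 × 7560) = -618 / 2723.2995 ≈ -0.2269

-0.2269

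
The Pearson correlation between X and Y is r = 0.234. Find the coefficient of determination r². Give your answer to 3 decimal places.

0.055

r² = (0.234)² = 0.055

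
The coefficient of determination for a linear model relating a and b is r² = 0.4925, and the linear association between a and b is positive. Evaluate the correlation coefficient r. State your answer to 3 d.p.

|r| = √0.4925 = 0.702
The association is positive, so r = 0.702.

0.702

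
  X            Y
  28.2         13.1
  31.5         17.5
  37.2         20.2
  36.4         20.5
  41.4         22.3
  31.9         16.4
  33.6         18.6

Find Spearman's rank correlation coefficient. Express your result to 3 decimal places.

Rank X: 1, 2, 6, 5, 7, 3, 4
Rank Y: 1, 3, 5, 6, 7, 2, 4
d = rank(X) − rank(Y): 0, -1, 1, -1, 0, 1, 0; Σd² = 4
ρ = 1 − 6Σd² / [n(n²−1)] = 1 − 6×4 / (7×48) = 1 − 24/336 ≈ 0.929

0.929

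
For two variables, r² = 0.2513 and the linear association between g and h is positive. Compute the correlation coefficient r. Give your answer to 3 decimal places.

|r| = √0.2513 = 0.501
The association is positive, so r = 0.501.

0.501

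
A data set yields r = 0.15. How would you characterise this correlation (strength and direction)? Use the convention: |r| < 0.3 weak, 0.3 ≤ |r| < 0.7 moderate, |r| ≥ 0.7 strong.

r = 0.15 > 0 so the relationship is positive.
|r| = 0.15, which falls in the weak range.

weak positive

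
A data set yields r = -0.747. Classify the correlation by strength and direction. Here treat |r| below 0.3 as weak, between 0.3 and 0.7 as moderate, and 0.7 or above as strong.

strong negative

r = -0.747 < 0 so the relationship is negative.
|r| = 0.747, which falls in the strong range.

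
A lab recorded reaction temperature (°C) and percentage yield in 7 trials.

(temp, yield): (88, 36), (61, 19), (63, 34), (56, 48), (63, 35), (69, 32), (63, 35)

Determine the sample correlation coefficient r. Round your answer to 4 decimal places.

-0.0629

n = 7, Σx = 463, Σy = 239, Σx² = 31269, Σy² = 8591, Σxy = 15775
nΣxy − ΣxΣy = 110425 − 110657 = -232
nΣx² − (Σx)² = 218883 − 214369 = 4514; nΣy² − (Σy)² = 60137 − 57121 = 3016
r = -232 / √(4514 × 3016) = -232 / 3689.7458 ≈ -0.0629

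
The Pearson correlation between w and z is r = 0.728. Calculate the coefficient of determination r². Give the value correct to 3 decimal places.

0.530

r² = (0.728)² = 0.530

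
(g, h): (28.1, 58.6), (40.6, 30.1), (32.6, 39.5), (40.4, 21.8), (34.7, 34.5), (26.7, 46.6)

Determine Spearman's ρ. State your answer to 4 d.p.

Rank g: 2, 6, 3, 5, 4, 1
Rank h: 6, 2, 4, 1, 3, 5
d = rank(g) − rank(h): -4, 4, -1, 4, 1, -4; Σd² = 66
ρ = 1 − 6Σd² / [n(n²−1)] = 1 − 6×66 / (6×35) = 1 − 396/210 ≈ -0.8857

-0.8857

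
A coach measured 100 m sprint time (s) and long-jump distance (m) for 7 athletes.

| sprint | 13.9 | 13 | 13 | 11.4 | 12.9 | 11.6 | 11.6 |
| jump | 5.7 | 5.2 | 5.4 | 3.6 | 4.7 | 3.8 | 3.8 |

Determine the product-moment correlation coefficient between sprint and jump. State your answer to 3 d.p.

0.973

n = 7, Σx = 87.4, Σy = 32.2, Σx² = 1096.7, Σy² = 152.62, Σxy = 406.86
nΣxy − ΣxΣy = 2848.02 − 2814.28 = 33.74
nΣx² − (Σx)² = 7676.9 − 7638.76 = 38.14; nΣy² − (Σy)² = 1068.34 − 1036.84 = 31.5
r = 33.74 / √(38.14 × 31.5) = 33.74 / 34.6614 ≈ 0.973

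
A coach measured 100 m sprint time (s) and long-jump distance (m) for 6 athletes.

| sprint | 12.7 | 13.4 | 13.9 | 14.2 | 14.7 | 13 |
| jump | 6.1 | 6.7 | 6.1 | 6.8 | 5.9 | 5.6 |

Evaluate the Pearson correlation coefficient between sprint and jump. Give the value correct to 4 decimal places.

0.1993

n = 6, Σx = 81.9, Σy = 37.2, Σx² = 1120.79, Σy² = 231.72, Σxy = 508.13
nΣxy − ΣxΣy = 3048.78 − 3046.68 = 2.1
nΣx² − (Σx)² = 6724.74 − 6707.61 = 17.13; nΣy² − (Σy)² = 1390.32 − 1383.84 = 6.48
r = 2.1 / √(17.13 × 6.48) = 2.1 / 10.5358 ≈ 0.1993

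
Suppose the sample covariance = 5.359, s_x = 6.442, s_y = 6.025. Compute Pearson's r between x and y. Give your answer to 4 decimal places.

r = Cov(x,y) / (s_x · s_y) = 5.359 / (6.442 × 6.025)
  = 5.359 / 38.8131 ≈ 0.1381

0.1381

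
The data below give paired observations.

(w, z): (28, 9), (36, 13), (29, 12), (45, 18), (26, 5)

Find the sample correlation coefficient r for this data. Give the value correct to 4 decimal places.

0.9200

n = 5, Σw = 164, Σz = 57, Σw² = 5622, Σz² = 743, Σwz = 2008
nΣwz − ΣwΣz = 10040 − 9348 = 692
nΣw² − (Σw)² = 28110 − 26896 = 1214; nΣz² − (Σz)² = 3715 − 3249 = 466
r = 692 / √(1214 × 466) = 692 / 752.1463 ≈ 0.9200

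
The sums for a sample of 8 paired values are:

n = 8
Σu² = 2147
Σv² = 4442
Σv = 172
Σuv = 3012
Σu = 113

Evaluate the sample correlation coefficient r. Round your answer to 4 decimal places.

0.9099

r = (nΣuv − ΣuΣv) / √[(nΣu² − (Σu)²)(nΣv² − (Σv)²)]
Numerator: 8×3012 − 113×172 = 4660
Denominator: √[(17176 − 12769)(35536 − 29584)] = √[4407 × 5952] = 5121.5685
r = 4660 / 5121.5685 ≈ 0.9099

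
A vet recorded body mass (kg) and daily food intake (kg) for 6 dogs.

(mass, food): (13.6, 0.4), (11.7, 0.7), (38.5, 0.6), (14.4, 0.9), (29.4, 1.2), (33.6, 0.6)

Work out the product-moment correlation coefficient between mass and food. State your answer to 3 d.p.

0.097

n = 6, Σx = 141.2, Σy = 4.4, Σx² = 4004.78, Σy² = 3.62, Σxy = 105.13
nΣxy − ΣxΣy = 630.78 − 621.28 = 9.5
nΣx² − (Σx)² = 24028.68 − 19937.44 = 4091.24; nΣy² − (Σy)² = 21.72 − 19.36 = 2.36
r = 9.5 / √(4091.24 × 2.36) = 9.5 / 98.2615 ≈ 0.097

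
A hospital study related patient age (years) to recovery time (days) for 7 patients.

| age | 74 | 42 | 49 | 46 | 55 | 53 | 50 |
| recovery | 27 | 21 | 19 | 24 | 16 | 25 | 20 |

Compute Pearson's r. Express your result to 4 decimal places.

n = 7, Σx = 369, Σy = 152, Σx² = 20091, Σy² = 3388, Σxy = 8120
nΣxy − ΣxΣy = 56840 − 56088 = 752
nΣx² − (Σx)² = 140637 − 136161 = 4476; nΣy² − (Σy)² = 23716 − 23104 = 612
r = 752 / √(4476 × 612) = 752 / 1655.0867 ≈ 0.4544

0.4544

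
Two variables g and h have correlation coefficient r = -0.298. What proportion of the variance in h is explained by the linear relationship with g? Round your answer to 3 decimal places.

0.089

r² = (-0.298)² = 0.089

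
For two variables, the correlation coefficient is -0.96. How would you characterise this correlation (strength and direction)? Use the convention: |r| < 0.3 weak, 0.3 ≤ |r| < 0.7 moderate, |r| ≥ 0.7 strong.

strong negative

r = -0.96 < 0 so the relationship is negative.
|r| = 0.96, which falls in the strong range.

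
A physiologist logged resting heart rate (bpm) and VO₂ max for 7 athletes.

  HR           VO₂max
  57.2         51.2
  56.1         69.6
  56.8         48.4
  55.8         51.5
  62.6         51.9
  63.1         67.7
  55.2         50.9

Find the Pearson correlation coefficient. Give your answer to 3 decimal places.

n = 7, Σx = 406.8, Σy = 391.2, Σx² = 23706.34, Σy² = 22328.12, Σxy = 22786.51
nΣxy − ΣxΣy = 159505.57 − 159140.16 = 365.41
nΣx² − (Σx)² = 165944.38 − 165486.24 = 458.14; nΣy² − (Σy)² = 156296.84 − 153037.44 = 3259.4
r = 365.41 / √(458.14 × 3259.4) = 365.41 / 1221.9908 ≈ 0.299

0.299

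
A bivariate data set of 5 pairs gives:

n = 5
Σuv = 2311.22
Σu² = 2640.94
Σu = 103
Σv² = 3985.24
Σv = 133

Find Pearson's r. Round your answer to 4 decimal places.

r = (nΣuv − ΣuΣv) / √[(nΣu² − (Σu)²)(nΣv² − (Σv)²)]
Numerator: 5×2311.22 − 103×133 = -2142.9
Denominator: √[(13204.7 − 10609)(19926.2 − 17689)] = √[2595.7 × 2237.2] = 2409.7925
r = -2142.9 / 2409.7925 ≈ -0.8892

-0.8892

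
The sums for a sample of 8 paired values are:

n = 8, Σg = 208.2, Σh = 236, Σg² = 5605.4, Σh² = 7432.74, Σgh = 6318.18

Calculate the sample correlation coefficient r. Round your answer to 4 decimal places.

0.5942

r = (nΣgh − ΣgΣh) / √[(nΣg² − (Σg)²)(nΣh² − (Σh)²)]
Numerator: 8×6318.18 − 208.2×236 = 1410.24
Denominator: √[(44843.2 − 43347.24)(59461.92 − 55696)] = √[1495.96 × 3765.92] = 2373.5344
r = 1410.24 / 2373.5344 ≈ 0.5942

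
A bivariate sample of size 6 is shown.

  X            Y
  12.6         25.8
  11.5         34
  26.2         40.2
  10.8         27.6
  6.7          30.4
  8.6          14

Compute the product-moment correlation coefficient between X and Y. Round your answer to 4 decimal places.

0.6589

n = 6, ΣX = 76.4, ΣY = 172, ΣX² = 1212.94, ΣY² = 5319.6, ΣXY = 2391.48
nΣXY − ΣXΣY = 14348.88 − 13140.8 = 1208.08
nΣX² − (ΣX)² = 7277.64 − 5836.96 = 1440.68; nΣY² − (ΣY)² = 31917.6 − 29584 = 2333.6
r = 1208.08 / √(1440.68 × 2333.6) = 1208.08 / 1833.5678 ≈ 0.6589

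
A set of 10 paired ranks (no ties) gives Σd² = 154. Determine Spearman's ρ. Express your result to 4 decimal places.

ρ = 1 − 6Σd² / [n(n²−1)] = 1 − 6×154 / (10×99)
  = 1 − 924/990 = 1 − 0.93333 ≈ 0.0667

0.0667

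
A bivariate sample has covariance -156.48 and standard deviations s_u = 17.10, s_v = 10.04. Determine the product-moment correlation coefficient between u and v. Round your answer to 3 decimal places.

r = Cov(u,v) / (s_u · s_v) = -156.48 / (17.10 × 10.04)
  = -156.48 / 171.6840 ≈ -0.911

-0.911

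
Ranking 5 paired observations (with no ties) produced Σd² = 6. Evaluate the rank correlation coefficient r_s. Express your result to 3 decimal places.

ρ = 1 − 6Σd² / [n(n²−1)] = 1 − 6×6 / (5×24)
  = 1 − 36/120 = 1 − 0.3000 ≈ 0.700

0.700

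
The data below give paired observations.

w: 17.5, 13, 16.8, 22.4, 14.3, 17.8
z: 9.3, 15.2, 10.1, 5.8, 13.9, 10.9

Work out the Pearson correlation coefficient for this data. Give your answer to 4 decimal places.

-0.9723

n = 6, Σw = 101.8, Σz = 65.2, Σw² = 1780.58, Σz² = 765.2, Σwz = 1052.74
nΣwz − ΣwΣz = 6316.44 − 6637.36 = -320.92
nΣw² − (Σw)² = 10683.48 − 10363.24 = 320.24; nΣz² − (Σz)² = 4591.2 − 4251.04 = 340.16
r = -320.92 / √(320.24 × 340.16) = -320.92 / 330.0498 ≈ -0.9723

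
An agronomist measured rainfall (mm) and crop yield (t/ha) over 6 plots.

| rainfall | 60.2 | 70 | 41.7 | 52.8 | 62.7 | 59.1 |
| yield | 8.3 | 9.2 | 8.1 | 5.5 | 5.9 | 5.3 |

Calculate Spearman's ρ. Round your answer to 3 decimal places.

0.486

Rank rainfall: 4, 6, 1, 2, 5, 3
Rank yield: 5, 6, 4, 2, 3, 1
d = rank(rainfall) − rank(yield): -1, 0, -3, 0, 2, 2; Σd² = 18
ρ = 1 − 6Σd² / [n(n²−1)] = 1 − 6×18 / (6×35) = 1 − 108/210 ≈ 0.486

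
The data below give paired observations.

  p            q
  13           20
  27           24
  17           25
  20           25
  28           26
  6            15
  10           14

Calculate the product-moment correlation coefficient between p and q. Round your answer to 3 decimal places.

0.859

n = 7, Σp = 121, Σq = 149, Σp² = 2507, Σq² = 3323, Σpq = 2791
nΣpq − ΣpΣq = 19537 − 18029 = 1508
nΣp² − (Σp)² = 17549 − 14641 = 2908; nΣq² − (Σq)² = 23261 − 22201 = 1060
r = 1508 / √(2908 × 1060) = 1508 / 1755.6993 ≈ 0.859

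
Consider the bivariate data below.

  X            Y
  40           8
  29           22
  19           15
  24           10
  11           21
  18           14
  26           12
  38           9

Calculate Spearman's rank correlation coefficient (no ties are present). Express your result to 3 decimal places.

-0.595

Rank X: 8, 6, 3, 4, 1, 2, 5, 7
Rank Y: 1, 8, 6, 3, 7, 5, 4, 2
d = rank(X) − rank(Y): 7, -2, -3, 1, -6, -3, 1, 5; Σd² = 134
ρ = 1 − 6Σd² / [n(n²−1)] = 1 − 6×134 / (8×63) = 1 − 804/504 ≈ -0.595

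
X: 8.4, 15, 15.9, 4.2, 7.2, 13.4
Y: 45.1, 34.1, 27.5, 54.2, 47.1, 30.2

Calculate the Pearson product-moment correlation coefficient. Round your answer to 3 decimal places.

-0.975

n = 6, ΣX = 64.1, ΣY = 238.2, ΣX² = 797.41, ΣY² = 10021.16, ΣXY = 2299.03
nΣXY − ΣXΣY = 13794.18 − 15268.62 = -1474.44
nΣX² − (ΣX)² = 4784.46 − 4108.81 = 675.65; nΣY² − (ΣY)² = 60126.96 − 56739.24 = 3387.72
r = -1474.44 / √(675.65 × 3387.72) = -1474.44 / 1512.9154 ≈ -0.975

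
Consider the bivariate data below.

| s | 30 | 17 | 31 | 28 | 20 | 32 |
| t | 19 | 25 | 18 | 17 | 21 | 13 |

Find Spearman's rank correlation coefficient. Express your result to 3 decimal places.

Rank s: 4, 1, 5, 3, 2, 6
Rank t: 4, 6, 3, 2, 5, 1
d = rank(s) − rank(t): 0, -5, 2, 1, -3, 5; Σd² = 64
ρ = 1 − 6Σd² / [n(n²−1)] = 1 − 6×64 / (6×35) = 1 − 384/210 ≈ -0.829

-0.829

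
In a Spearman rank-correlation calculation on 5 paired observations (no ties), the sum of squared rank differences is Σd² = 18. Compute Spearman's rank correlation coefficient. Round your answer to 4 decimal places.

0.1000

ρ = 1 − 6Σd² / [n(n²−1)] = 1 − 6×18 / (5×24)
  = 1 − 108/120 = 1 − 0.90000 ≈ 0.1000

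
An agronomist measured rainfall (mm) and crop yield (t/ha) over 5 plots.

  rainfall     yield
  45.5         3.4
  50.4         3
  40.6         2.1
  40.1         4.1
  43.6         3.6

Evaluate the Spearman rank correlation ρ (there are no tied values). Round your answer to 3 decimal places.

-0.400

Rank rainfall: 4, 5, 2, 1, 3
Rank yield: 3, 2, 1, 5, 4
d = rank(rainfall) − rank(yield): 1, 3, 1, -4, -1; Σd² = 28
ρ = 1 − 6Σd² / [n(n²−1)] = 1 − 6×28 / (5×24) = 1 − 168/120 ≈ -0.400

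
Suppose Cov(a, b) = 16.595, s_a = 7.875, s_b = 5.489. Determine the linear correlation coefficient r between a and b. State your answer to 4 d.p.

0.3839

r = Cov(a,b) / (s_a · s_b) = 16.595 / (7.875 × 5.489)
  = 16.595 / 43.2259 ≈ 0.3839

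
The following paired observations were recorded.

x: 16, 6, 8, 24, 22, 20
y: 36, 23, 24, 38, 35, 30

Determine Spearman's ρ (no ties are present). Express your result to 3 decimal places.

Rank x: 3, 1, 2, 6, 5, 4
Rank y: 5, 1, 2, 6, 4, 3
d = rank(x) − rank(y): -2, 0, 0, 0, 1, 1; Σd² = 6
ρ = 1 − 6Σd² / [n(n²−1)] = 1 − 6×6 / (6×35) = 1 − 36/210 ≈ 0.829

0.829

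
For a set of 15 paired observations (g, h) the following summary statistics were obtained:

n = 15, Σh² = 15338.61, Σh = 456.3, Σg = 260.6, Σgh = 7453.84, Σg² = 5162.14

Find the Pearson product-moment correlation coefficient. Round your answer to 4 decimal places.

-0.4924

r = (nΣgh − ΣgΣh) / √[(nΣg² − (Σg)²)(nΣh² − (Σh)²)]
Numerator: 15×7453.84 − 260.6×456.3 = -7104.18
Denominator: √[(77432.1 − 67912.36)(230079.15 − 208209.69)] = √[9519.74 × 21869.46] = 14428.8452
r = -7104.18 / 14428.8452 ≈ -0.4924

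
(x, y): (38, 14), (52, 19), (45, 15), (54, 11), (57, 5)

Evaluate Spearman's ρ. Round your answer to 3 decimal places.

-0.600

Rank x: 1, 3, 2, 4, 5
Rank y: 3, 5, 4, 2, 1
d = rank(x) − rank(y): -2, -2, -2, 2, 4; Σd² = 32
ρ = 1 − 6Σd² / [n(n²−1)] = 1 − 6×32 / (5×24) = 1 − 192/120 ≈ -0.600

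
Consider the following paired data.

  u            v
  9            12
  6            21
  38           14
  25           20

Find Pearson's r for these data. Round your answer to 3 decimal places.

n = 4, Σu = 78, Σv = 67, Σu² = 2186, Σv² = 1181, Σuv = 1266
nΣuv − ΣuΣv = 5064 − 5226 = -162
nΣu² − (Σu)² = 8744 − 6084 = 2660; nΣv² − (Σv)² = 4724 − 4489 = 235
r = -162 / √(2660 × 235) = -162 / 790.6327 ≈ -0.205

-0.205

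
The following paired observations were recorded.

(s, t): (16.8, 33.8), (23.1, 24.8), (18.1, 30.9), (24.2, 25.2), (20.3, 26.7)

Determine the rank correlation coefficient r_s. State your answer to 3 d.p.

Rank s: 1, 4, 2, 5, 3
Rank t: 5, 1, 4, 2, 3
d = rank(s) − rank(t): -4, 3, -2, 3, 0; Σd² = 38
ρ = 1 − 6Σd² / [n(n²−1)] = 1 − 6×38 / (5×24) = 1 − 228/120 ≈ -0.900

-0.900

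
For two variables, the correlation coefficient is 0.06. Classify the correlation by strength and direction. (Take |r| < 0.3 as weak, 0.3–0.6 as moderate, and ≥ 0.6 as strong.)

r = 0.06 > 0 so the relationship is positive.
|r| = 0.06, which falls in the weak range.

weak positive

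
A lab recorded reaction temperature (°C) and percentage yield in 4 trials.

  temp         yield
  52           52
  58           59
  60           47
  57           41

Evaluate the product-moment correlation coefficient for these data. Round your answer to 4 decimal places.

n = 4, Σx = 227, Σy = 199, Σx² = 12917, Σy² = 10075, Σxy = 11283
nΣxy − ΣxΣy = 45132 − 45173 = -41
nΣx² − (Σx)² = 51668 − 51529 = 139; nΣy² − (Σy)² = 40300 − 39601 = 699
r = -41 / √(139 × 699) = -41 / 311.7066 ≈ -0.1315

-0.1315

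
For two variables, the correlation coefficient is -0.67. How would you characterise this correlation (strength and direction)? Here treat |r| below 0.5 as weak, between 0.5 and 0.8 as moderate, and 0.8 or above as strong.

r = -0.67 < 0 so the relationship is negative.
|r| = 0.67, which falls in the moderate range.

moderate negative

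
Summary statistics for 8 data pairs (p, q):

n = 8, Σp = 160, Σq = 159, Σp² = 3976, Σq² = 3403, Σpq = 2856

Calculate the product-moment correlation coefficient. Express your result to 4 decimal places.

-0.7463

r = (nΣpq − ΣpΣq) / √[(nΣp² − (Σp)²)(nΣq² − (Σq)²)]
Numerator: 8×2856 − 160×159 = -2592
Denominator: √[(31808 − 25600)(27224 − 25281)] = √[6208 × 1943] = 3473.0597
r = -2592 / 3473.0597 ≈ -0.7463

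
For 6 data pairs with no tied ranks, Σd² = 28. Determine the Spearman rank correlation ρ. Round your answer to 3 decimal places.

ρ = 1 − 6Σd² / [n(n²−1)] = 1 − 6×28 / (6×35)
  = 1 − 168/210 = 1 − 0.8000 ≈ 0.200

0.200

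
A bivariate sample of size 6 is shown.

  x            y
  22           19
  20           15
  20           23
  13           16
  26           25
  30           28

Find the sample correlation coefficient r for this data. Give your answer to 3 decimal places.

0.831

n = 6, Σx = 131, Σy = 126, Σx² = 3029, Σy² = 2780, Σxy = 2876
nΣxy − ΣxΣy = 17256 − 16506 = 750
nΣx² − (Σx)² = 18174 − 17161 = 1013; nΣy² − (Σy)² = 16680 − 15876 = 804
r = 750 / √(1013 × 804) = 750 / 902.4699 ≈ 0.831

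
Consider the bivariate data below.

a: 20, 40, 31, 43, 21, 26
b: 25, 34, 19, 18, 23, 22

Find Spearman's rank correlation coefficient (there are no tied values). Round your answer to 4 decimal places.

-0.4286

Rank a: 1, 5, 4, 6, 2, 3
Rank b: 5, 6, 2, 1, 4, 3
d = rank(a) − rank(b): -4, -1, 2, 5, -2, 0; Σd² = 50
ρ = 1 − 6Σd² / [n(n²−1)] = 1 − 6×50 / (6×35) = 1 − 300/210 ≈ -0.4286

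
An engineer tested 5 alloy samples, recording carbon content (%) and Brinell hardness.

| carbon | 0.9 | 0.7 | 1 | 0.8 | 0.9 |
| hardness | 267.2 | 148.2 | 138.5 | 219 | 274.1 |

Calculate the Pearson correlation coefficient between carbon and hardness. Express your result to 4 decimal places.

n = 5, Σx = 4.3, Σy = 1047, Σx² = 3.75, Σy² = 235633.14, Σxy = 904.61
nΣxy − ΣxΣy = 4523.05 − 4502.1 = 20.95
nΣx² − (Σx)² = 18.75 − 18.49 = 0.26; nΣy² − (Σy)² = 1178165.7 − 1096209 = 81956.7
r = 20.95 / √(0.26 × 81956.7) = 20.95 / 145.9751 ≈ 0.1435

0.1435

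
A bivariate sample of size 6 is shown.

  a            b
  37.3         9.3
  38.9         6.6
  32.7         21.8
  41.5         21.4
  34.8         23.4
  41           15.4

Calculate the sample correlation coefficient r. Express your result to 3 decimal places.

n = 6, Σa = 226.2, Σb = 97.9, Σa² = 8588.08, Σb² = 1847.97, Σab = 3650.31
nΣab − ΣaΣb = 21901.86 − 22144.98 = -243.12
nΣa² − (Σa)² = 51528.48 − 51166.44 = 362.04; nΣb² − (Σb)² = 11087.82 − 9584.41 = 1503.41
r = -243.12 / √(362.04 × 1503.41) = -243.12 / 737.7632 ≈ -0.330

-0.330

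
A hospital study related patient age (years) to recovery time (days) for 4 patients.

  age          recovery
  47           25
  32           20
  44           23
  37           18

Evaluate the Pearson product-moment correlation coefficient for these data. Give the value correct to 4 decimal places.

n = 4, Σx = 160, Σy = 86, Σx² = 6538, Σy² = 1878, Σxy = 3493
nΣxy − ΣxΣy = 13972 − 13760 = 212
nΣx² − (Σx)² = 26152 − 25600 = 552; nΣy² − (Σy)² = 7512 − 7396 = 116
r = 212 / √(552 × 116) = 212 / 253.0455 ≈ 0.8378

0.8378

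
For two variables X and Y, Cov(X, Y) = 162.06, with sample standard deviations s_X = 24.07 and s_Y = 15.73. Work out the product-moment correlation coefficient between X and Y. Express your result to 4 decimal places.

0.4280

r = Cov(X,Y) / (s_X · s_Y) = 162.06 / (24.07 × 15.73)
  = 162.06 / 378.6211 ≈ 0.4280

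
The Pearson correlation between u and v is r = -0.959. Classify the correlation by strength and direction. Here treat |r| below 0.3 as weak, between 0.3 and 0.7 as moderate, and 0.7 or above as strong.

strong negative

r = -0.959 < 0 so the relationship is negative.
|r| = 0.959, which falls in the strong range.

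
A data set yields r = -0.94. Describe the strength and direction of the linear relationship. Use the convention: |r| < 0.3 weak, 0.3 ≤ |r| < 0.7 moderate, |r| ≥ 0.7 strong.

r = -0.94 < 0 so the relationship is negative.
|r| = 0.94, which falls in the strong range.

strong negative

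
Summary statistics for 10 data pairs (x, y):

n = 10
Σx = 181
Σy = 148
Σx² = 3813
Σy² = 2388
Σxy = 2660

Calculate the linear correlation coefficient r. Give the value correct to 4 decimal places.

r = (nΣxy − ΣxΣy) / √[(nΣx² − (Σx)²)(nΣy² − (Σy)²)]
Numerator: 10×2660 − 181×148 = -188
Denominator: √[(38130 − 32761)(23880 − 21904)] = √[5369 × 1976] = 3257.1681
r = -188 / 3257.1681 ≈ -0.0577

-0.0577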